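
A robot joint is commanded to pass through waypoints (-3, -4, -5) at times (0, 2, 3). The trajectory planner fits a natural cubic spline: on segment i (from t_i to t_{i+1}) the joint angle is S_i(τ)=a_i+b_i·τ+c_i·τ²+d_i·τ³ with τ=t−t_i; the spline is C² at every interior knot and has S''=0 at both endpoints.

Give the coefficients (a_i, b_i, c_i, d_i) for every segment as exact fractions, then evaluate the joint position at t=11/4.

  seg 0: a=-3 b=-1/3 c=0 d=-1/24
  seg 1: a=-4 b=-5/6 c=-1/4 d=1/12
S(11/4) = -1211/256

Δ: Δ0=-1/2, Δ1=-1
row 1: diag=6, rhs=-3; c'=1/6, d'=-1/2
back: M1=-1/2
M: M0=0, M1=-1/2, M2=0
seg 0: a=-3, c=M0/2=0, d=(M1−M0)/(6·2)=-1/24, b=Δ0−h0·(2M0+M1)/6=-1/3
seg 1: a=-4, c=M1/2=-1/4, d=(M2−M1)/(6·1)=1/12, b=Δ1−h1·(2M1+M2)/6=-5/6
t_q=11/4 → seg 1, τ=3/4; S=-4+-5/6·τ+-1/4·τ²+1/12·τ³=-1211/256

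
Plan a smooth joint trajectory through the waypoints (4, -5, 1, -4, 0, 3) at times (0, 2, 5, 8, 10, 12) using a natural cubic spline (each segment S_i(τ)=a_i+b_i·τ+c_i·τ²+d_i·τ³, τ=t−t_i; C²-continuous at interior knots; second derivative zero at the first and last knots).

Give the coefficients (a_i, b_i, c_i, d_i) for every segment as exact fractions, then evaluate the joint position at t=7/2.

  seg 0: a=4 b=-11965/1929 c=0 d=6569/15432
  seg 1: a=-5 b=-4223/3858 c=6569/2572 d=-35243/69444
  seg 2: a=1 b=4067/7716 c=-3884/1929 d=29681/69444
  seg 3: a=-4 b=-53/3858 c=4715/2572 d=-797/1929
  seg 4: a=0 b=9109/3858 c=-1661/2572 d=1661/15432
S(7/2) = -53665/20576

Δ: Δ0=-9/2, Δ1=2, Δ2=-5/3, Δ3=2, Δ4=3/2
row 1: diag=10, rhs=39; c'=3/10, d'=39/10
row 2: denom=12−3·3/10=111/10; d'=(-22−3·39/10)/(111/10)=-337/111
row 3: denom=10−3·10/37=340/37; d'=(22−3·-337/111)/(340/37)=1151/340
row 4: denom=8−2·37/170=643/85; d'=(-3−2·1151/340)/(643/85)=-1661/1286
back: M4=-1661/1286
back: M3=1151/340−37/170·-1661/1286=4715/1286
back: M2=-337/111−10/37·4715/1286=-7768/1929
back: M1=39/10−3/10·-7768/1929=6569/1286
M: M0=0, M1=6569/1286, M2=-7768/1929, M3=4715/1286, M4=-1661/1286, M5=0
seg 0: a=4, c=M0/2=0, d=(M1−M0)/(6·2)=6569/15432, b=Δ0−h0·(2M0+M1)/6=-11965/1929
seg 1: a=-5, c=M1/2=6569/2572, d=(M2−M1)/(6·3)=-35243/69444, b=Δ1−h1·(2M1+M2)/6=-4223/3858
seg 2: a=1, c=M2/2=-3884/1929, d=(M3−M2)/(6·3)=29681/69444, b=Δ2−h2·(2M2+M3)/6=4067/7716
seg 3: a=-4, c=M3/2=4715/2572, d=(M4−M3)/(6·2)=-797/1929, b=Δ3−h3·(2M3+M4)/6=-53/3858
seg 4: a=0, c=M4/2=-1661/2572, d=(M5−M4)/(6·2)=1661/15432, b=Δ4−h4·(2M4+M5)/6=9109/3858
t_q=7/2 → seg 1, τ=3/2; S=-5+-4223/3858·τ+6569/2572·τ²+-35243/69444·τ³=-53665/20576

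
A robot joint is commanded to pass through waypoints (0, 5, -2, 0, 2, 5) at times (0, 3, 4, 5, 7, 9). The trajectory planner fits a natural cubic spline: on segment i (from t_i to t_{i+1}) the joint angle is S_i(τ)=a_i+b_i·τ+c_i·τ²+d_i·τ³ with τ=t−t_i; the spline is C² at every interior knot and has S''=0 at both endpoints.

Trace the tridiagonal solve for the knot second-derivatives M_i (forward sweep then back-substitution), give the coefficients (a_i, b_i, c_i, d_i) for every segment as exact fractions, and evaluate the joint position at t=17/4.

Δ: Δ0=5/3, Δ1=-7, Δ2=2, Δ3=1, Δ4=3/2
row 1: diag=8, rhs=-52; c'=1/8, d'=-13/2
row 2: denom=4−1·1/8=31/8; d'=(54−1·-13/2)/(31/8)=484/31
row 3: denom=6−1·8/31=178/31; d'=(-6−1·484/31)/(178/31)=-335/89
row 4: denom=8−2·31/89=650/89; d'=(3−2·-335/89)/(650/89)=937/650
back: M4=937/650
back: M3=-335/89−31/89·937/650=-2773/650
back: M2=484/31−8/31·-2773/650=5432/325
back: M1=-13/2−1/8·5432/325=-5583/650
M: M0=0, M1=-5583/650, M2=5432/325, M3=-2773/650, M4=937/650, M5=0
seg 0: a=0, c=M0/2=0, d=(M1−M0)/(6·3)=-1861/3900, b=Δ0−h0·(2M0+M1)/6=23249/3900
seg 1: a=5, c=M1/2=-5583/1300, d=(M2−M1)/(6·1)=16447/3900, b=Δ1−h1·(2M1+M2)/6=-13499/1950
seg 2: a=-2, c=M2/2=2716/325, d=(M3−M2)/(6·1)=-1049/300, b=Δ2−h2·(2M2+M3)/6=-2231/780
seg 3: a=0, c=M3/2=-2773/1300, d=(M4−M3)/(6·2)=371/780, b=Δ3−h3·(2M3+M4)/6=6559/1950
seg 4: a=2, c=M4/2=937/1300, d=(M5−M4)/(6·2)=-937/7800, b=Δ4−h4·(2M4+M5)/6=1051/1950
t_q=17/4 → seg 2, τ=1/4; S=-2+-2231/780·τ+2716/325·τ²+-1049/300·τ³=-186983/83200

  seg 0: a=0 b=23249/3900 c=0 d=-1861/3900
  seg 1: a=5 b=-13499/1950 c=-5583/1300 d=16447/3900
  seg 2: a=-2 b=-2231/780 c=2716/325 d=-1049/300
  seg 3: a=0 b=6559/1950 c=-2773/1300 d=371/780
  seg 4: a=2 b=1051/1950 c=937/1300 d=-937/7800
S(17/4) = -186983/83200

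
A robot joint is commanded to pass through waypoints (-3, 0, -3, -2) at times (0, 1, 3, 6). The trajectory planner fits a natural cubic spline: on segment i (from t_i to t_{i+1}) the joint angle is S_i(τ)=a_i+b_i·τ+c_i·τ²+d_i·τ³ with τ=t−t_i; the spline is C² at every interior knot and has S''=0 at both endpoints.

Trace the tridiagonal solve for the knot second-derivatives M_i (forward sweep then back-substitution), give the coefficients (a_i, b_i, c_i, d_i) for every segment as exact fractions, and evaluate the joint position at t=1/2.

Δ: Δ0=3, Δ1=-3/2, Δ2=1/3
row 1: diag=6, rhs=-27; c'=1/3, d'=-9/2
row 2: denom=10−2·1/3=28/3; d'=(11−2·-9/2)/(28/3)=15/7
back: M2=15/7
back: M1=-9/2−1/3·15/7=-73/14
M: M0=0, M1=-73/14, M2=15/7, M3=0
seg 0: a=-3, c=M0/2=0, d=(M1−M0)/(6·1)=-73/84, b=Δ0−h0·(2M0+M1)/6=325/84
seg 1: a=0, c=M1/2=-73/28, d=(M2−M1)/(6·2)=103/168, b=Δ1−h1·(2M1+M2)/6=53/42
seg 2: a=-3, c=M2/2=15/14, d=(M3−M2)/(6·3)=-5/42, b=Δ2−h2·(2M2+M3)/6=-38/21
t_q=1/2 → seg 0, τ=1/2; S=-3+325/84·τ+0·τ²+-73/84·τ³=-263/224

  seg 0: a=-3 b=325/84 c=0 d=-73/84
  seg 1: a=0 b=53/42 c=-73/28 d=103/168
  seg 2: a=-3 b=-38/21 c=15/14 d=-5/42
S(1/2) = -263/224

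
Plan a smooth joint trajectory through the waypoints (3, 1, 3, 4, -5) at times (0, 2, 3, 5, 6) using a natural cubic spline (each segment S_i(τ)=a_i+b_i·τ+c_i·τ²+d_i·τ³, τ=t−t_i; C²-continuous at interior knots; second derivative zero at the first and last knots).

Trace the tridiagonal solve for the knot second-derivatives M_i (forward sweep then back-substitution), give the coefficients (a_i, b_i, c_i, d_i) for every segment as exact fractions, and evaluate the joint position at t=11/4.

  seg 0: a=3 b=-179/93 c=0 d=43/186
  seg 1: a=1 b=79/93 c=43/31 d=-22/93
  seg 2: a=3 b=271/93 c=21/31 d=-701/744
  seg 3: a=4 b=-1057/186 c=-617/124 d=617/372
S(11/4) = 2299/992

Δ: Δ0=-1, Δ1=2, Δ2=1/2, Δ3=-9
row 1: diag=6, rhs=18; c'=1/6, d'=3
row 2: denom=6−1·1/6=35/6; d'=(-9−1·3)/(35/6)=-72/35
row 3: denom=6−2·12/35=186/35; d'=(-57−2·-72/35)/(186/35)=-617/62
back: M3=-617/62
back: M2=-72/35−12/35·-617/62=42/31
back: M1=3−1/6·42/31=86/31
M: M0=0, M1=86/31, M2=42/31, M3=-617/62, M4=0
seg 0: a=3, c=M0/2=0, d=(M1−M0)/(6·2)=43/186, b=Δ0−h0·(2M0+M1)/6=-179/93
seg 1: a=1, c=M1/2=43/31, d=(M2−M1)/(6·1)=-22/93, b=Δ1−h1·(2M1+M2)/6=79/93
seg 2: a=3, c=M2/2=21/31, d=(M3−M2)/(6·2)=-701/744, b=Δ2−h2·(2M2+M3)/6=271/93
seg 3: a=4, c=M3/2=-617/124, d=(M4−M3)/(6·1)=617/372, b=Δ3−h3·(2M3+M4)/6=-1057/186
t_q=11/4 → seg 1, τ=3/4; S=1+79/93·τ+43/31·τ²+-22/93·τ³=2299/992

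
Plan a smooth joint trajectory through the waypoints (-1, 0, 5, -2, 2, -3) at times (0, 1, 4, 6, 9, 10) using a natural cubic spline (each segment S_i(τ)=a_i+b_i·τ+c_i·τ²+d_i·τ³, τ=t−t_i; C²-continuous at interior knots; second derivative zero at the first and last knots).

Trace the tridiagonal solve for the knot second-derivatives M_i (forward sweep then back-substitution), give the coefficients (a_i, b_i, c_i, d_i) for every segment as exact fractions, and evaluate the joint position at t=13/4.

Δ: Δ0=1, Δ1=5/3, Δ2=-7/2, Δ3=4/3, Δ4=-5
row 1: diag=8, rhs=4; c'=3/8, d'=1/2
row 2: denom=10−3·3/8=71/8; d'=(-31−3·1/2)/(71/8)=-260/71
row 3: denom=10−2·16/71=678/71; d'=(29−2·-260/71)/(678/71)=2579/678
row 4: denom=8−3·71/226=1595/226; d'=(-38−3·2579/678)/(1595/226)=-11167/1595
back: M4=-11167/1595
back: M3=2579/678−71/226·-11167/1595=28726/4785
back: M2=-260/71−16/71·28726/4785=-23996/4785
back: M1=1/2−3/8·-23996/4785=3797/1595
M: M0=0, M1=3797/1595, M2=-23996/4785, M3=28726/4785, M4=-11167/1595, M5=0
seg 0: a=-1, c=M0/2=0, d=(M1−M0)/(6·1)=3797/9570, b=Δ0−h0·(2M0+M1)/6=5773/9570
seg 1: a=0, c=M1/2=3797/3190, d=(M2−M1)/(6·3)=-3217/7830, b=Δ1−h1·(2M1+M2)/6=8582/4785
seg 2: a=5, c=M2/2=-11998/4785, d=(M3−M2)/(6·2)=101/110, b=Δ2−h2·(2M2+M3)/6=-20651/9570
seg 3: a=-2, c=M3/2=14363/4785, d=(M4−M3)/(6·3)=-5657/7830, b=Δ3−h3·(2M3+M4)/6=-11191/9570
seg 4: a=2, c=M4/2=-11167/3190, d=(M5−M4)/(6·1)=11167/9570, b=Δ4−h4·(2M4+M5)/6=-12758/4785
t_q=13/4 → seg 1, τ=9/4; S=0+8582/4785·τ+3797/3190·τ²+-3217/7830·τ³=1098651/204160

  seg 0: a=-1 b=5773/9570 c=0 d=3797/9570
  seg 1: a=0 b=8582/4785 c=3797/3190 d=-3217/7830
  seg 2: a=5 b=-20651/9570 c=-11998/4785 d=101/110
  seg 3: a=-2 b=-11191/9570 c=14363/4785 d=-5657/7830
  seg 4: a=2 b=-12758/4785 c=-11167/3190 d=11167/9570
S(13/4) = 1098651/204160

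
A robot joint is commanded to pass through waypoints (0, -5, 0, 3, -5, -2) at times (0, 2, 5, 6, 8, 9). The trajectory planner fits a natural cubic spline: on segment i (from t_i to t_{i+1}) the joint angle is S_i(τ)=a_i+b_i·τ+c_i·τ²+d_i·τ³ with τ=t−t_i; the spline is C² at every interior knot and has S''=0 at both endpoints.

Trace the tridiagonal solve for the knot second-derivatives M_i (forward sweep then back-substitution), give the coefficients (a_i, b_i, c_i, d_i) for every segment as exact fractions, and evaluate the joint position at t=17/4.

  seg 0: a=0 b=-5266/1659 c=0 d=2237/13272
  seg 1: a=-5 b=-3821/3318 c=2237/2212 d=-53/2212
  seg 2: a=0 b=28331/6636 c=440/553 d=-13703/6636
  seg 3: a=3 b=-1109/3318 c=-11943/2212 d=11833/6636
  seg 4: a=-5 b=-1769/3318 c=11723/2212 d=-11723/6636
S(17/4) = -388505/141568

Δ: Δ0=-5/2, Δ1=5/3, Δ2=3, Δ3=-4, Δ4=3
row 1: diag=10, rhs=25; c'=3/10, d'=5/2
row 2: denom=8−3·3/10=71/10; d'=(8−3·5/2)/(71/10)=5/71
row 3: denom=6−1·10/71=416/71; d'=(-42−1·5/71)/(416/71)=-2987/416
row 4: denom=6−2·71/208=553/104; d'=(42−2·-2987/416)/(553/104)=11723/1106
back: M4=11723/1106
back: M3=-2987/416−71/208·11723/1106=-11943/1106
back: M2=5/71−10/71·-11943/1106=880/553
back: M1=5/2−3/10·880/553=2237/1106
M: M0=0, M1=2237/1106, M2=880/553, M3=-11943/1106, M4=11723/1106, M5=0
seg 0: a=0, c=M0/2=0, d=(M1−M0)/(6·2)=2237/13272, b=Δ0−h0·(2M0+M1)/6=-5266/1659
seg 1: a=-5, c=M1/2=2237/2212, d=(M2−M1)/(6·3)=-53/2212, b=Δ1−h1·(2M1+M2)/6=-3821/3318
seg 2: a=0, c=M2/2=440/553, d=(M3−M2)/(6·1)=-13703/6636, b=Δ2−h2·(2M2+M3)/6=28331/6636
seg 3: a=3, c=M3/2=-11943/2212, d=(M4−M3)/(6·2)=11833/6636, b=Δ3−h3·(2M3+M4)/6=-1109/3318
seg 4: a=-5, c=M4/2=11723/2212, d=(M5−M4)/(6·1)=-11723/6636, b=Δ4−h4·(2M4+M5)/6=-1769/3318
t_q=17/4 → seg 1, τ=9/4; S=-5+-3821/3318·τ+2237/2212·τ²+-53/2212·τ³=-388505/141568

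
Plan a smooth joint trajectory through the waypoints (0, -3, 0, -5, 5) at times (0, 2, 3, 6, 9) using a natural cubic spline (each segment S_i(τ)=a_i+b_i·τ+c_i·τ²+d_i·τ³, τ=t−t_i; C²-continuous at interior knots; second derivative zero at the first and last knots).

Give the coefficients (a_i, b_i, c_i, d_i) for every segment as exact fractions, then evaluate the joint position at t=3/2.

Δ: Δ0=-3/2, Δ1=3, Δ2=-5/3, Δ3=10/3
row 1: diag=6, rhs=27; c'=1/6, d'=9/2
row 2: denom=8−1·1/6=47/6; d'=(-28−1·9/2)/(47/6)=-195/47
row 3: denom=12−3·18/47=510/47; d'=(30−3·-195/47)/(510/47)=133/34
back: M3=133/34
back: M2=-195/47−18/47·133/34=-96/17
back: M1=9/2−1/6·-96/17=185/34
M: M0=0, M1=185/34, M2=-96/17, M3=133/34, M4=0
seg 0: a=0, c=M0/2=0, d=(M1−M0)/(6·2)=185/408, b=Δ0−h0·(2M0+M1)/6=-169/51
seg 1: a=-3, c=M1/2=185/68, d=(M2−M1)/(6·1)=-377/204, b=Δ1−h1·(2M1+M2)/6=217/102
seg 2: a=0, c=M2/2=-48/17, d=(M3−M2)/(6·3)=325/612, b=Δ2−h2·(2M2+M3)/6=413/204
seg 3: a=-5, c=M3/2=133/68, d=(M4−M3)/(6·3)=-133/612, b=Δ3−h3·(2M3+M4)/6=-59/102
t_q=3/2 → seg 0, τ=3/2; S=0+-169/51·τ+0·τ²+185/408·τ³=-3743/1088

  seg 0: a=0 b=-169/51 c=0 d=185/408
  seg 1: a=-3 b=217/102 c=185/68 d=-377/204
  seg 2: a=0 b=413/204 c=-48/17 d=325/612
  seg 3: a=-5 b=-59/102 c=133/68 d=-133/612
S(3/2) = -3743/1088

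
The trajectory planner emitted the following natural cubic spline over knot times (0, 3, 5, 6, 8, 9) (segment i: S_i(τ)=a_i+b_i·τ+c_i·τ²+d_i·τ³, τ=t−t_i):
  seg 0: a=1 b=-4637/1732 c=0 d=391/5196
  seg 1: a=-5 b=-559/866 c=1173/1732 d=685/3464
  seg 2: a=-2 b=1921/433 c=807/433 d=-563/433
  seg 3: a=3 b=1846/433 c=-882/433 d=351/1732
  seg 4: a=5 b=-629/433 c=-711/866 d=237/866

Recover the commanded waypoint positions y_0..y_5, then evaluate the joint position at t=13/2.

y_0=1 y_1=-5 y_2=-2 y_3=3 y_4=5 y_5=3
S(13/2) = 64399/13856

y_0 = S_0(0) = a_0 = 1
y_1 = S_1(0) = a_1 = -5
y_2 = S_2(0) = a_2 = -2
y_3 = S_3(0) = a_3 = 3
y_4 = S_4(0) = a_4 = 5
y_5 = S_4(1) = 3
t_q=13/2 is in segment 3 (τ=1/2); S_3(τ)=64399/13856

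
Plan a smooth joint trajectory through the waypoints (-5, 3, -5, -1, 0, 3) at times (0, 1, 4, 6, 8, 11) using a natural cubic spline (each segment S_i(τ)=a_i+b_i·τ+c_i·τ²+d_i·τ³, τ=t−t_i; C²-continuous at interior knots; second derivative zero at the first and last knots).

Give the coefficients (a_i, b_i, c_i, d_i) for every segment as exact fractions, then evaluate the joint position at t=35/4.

  seg 0: a=-5 b=12362/1269 c=0 d=-2210/1269
  seg 1: a=3 b=5732/1269 c=-2210/423 d=10774/11421
  seg 2: a=-5 b=-1726/1269 c=4144/1269 d=-1006/1269
  seg 3: a=-1 b=926/423 c=-1892/1269 d=3281/10152
  seg 4: a=0 b=263/2538 c=2275/5076 d=-2275/45684
S(35/4) = 11147/36096

Δ: Δ0=8, Δ1=-8/3, Δ2=2, Δ3=1/2, Δ4=1
row 1: diag=8, rhs=-64; c'=3/8, d'=-8
row 2: denom=10−3·3/8=71/8; d'=(28−3·-8)/(71/8)=416/71
row 3: denom=8−2·16/71=536/71; d'=(-9−2·416/71)/(536/71)=-1471/536
row 4: denom=10−2·71/268=1269/134; d'=(3−2·-1471/536)/(1269/134)=2275/2538
back: M4=2275/2538
back: M3=-1471/536−71/268·2275/2538=-3784/1269
back: M2=416/71−16/71·-3784/1269=8288/1269
back: M1=-8−3/8·8288/1269=-4420/423
M: M0=0, M1=-4420/423, M2=8288/1269, M3=-3784/1269, M4=2275/2538, M5=0
seg 0: a=-5, c=M0/2=0, d=(M1−M0)/(6·1)=-2210/1269, b=Δ0−h0·(2M0+M1)/6=12362/1269
seg 1: a=3, c=M1/2=-2210/423, d=(M2−M1)/(6·3)=10774/11421, b=Δ1−h1·(2M1+M2)/6=5732/1269
seg 2: a=-5, c=M2/2=4144/1269, d=(M3−M2)/(6·2)=-1006/1269, b=Δ2−h2·(2M2+M3)/6=-1726/1269
seg 3: a=-1, c=M3/2=-1892/1269, d=(M4−M3)/(6·2)=3281/10152, b=Δ3−h3·(2M3+M4)/6=926/423
seg 4: a=0, c=M4/2=2275/5076, d=(M5−M4)/(6·3)=-2275/45684, b=Δ4−h4·(2M4+M5)/6=263/2538
t_q=35/4 → seg 4, τ=3/4; S=0+263/2538·τ+2275/5076·τ²+-2275/45684·τ³=11147/36096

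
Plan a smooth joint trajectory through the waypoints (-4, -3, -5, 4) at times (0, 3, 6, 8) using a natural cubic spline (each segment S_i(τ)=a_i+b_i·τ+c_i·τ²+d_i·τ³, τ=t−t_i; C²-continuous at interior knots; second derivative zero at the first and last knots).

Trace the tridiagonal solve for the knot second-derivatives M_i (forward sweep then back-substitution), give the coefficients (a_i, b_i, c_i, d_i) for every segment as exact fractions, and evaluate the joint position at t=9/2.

Δ: Δ0=1/3, Δ1=-2/3, Δ2=9/2
row 1: diag=12, rhs=-6; c'=1/4, d'=-1/2
row 2: denom=10−3·1/4=37/4; d'=(31−3·-1/2)/(37/4)=130/37
back: M2=130/37
back: M1=-1/2−1/4·130/37=-51/37
M: M0=0, M1=-51/37, M2=130/37, M3=0
seg 0: a=-4, c=M0/2=0, d=(M1−M0)/(6·3)=-17/222, b=Δ0−h0·(2M0+M1)/6=227/222
seg 1: a=-3, c=M1/2=-51/74, d=(M2−M1)/(6·3)=181/666, b=Δ1−h1·(2M1+M2)/6=-116/111
seg 2: a=-5, c=M2/2=65/37, d=(M3−M2)/(6·2)=-65/222, b=Δ2−h2·(2M2+M3)/6=479/222
t_q=9/2 → seg 1, τ=3/2; S=-3+-116/111·τ+-51/74·τ²+181/666·τ³=-3079/592

  seg 0: a=-4 b=227/222 c=0 d=-17/222
  seg 1: a=-3 b=-116/111 c=-51/74 d=181/666
  seg 2: a=-5 b=479/222 c=65/37 d=-65/222
S(9/2) = -3079/592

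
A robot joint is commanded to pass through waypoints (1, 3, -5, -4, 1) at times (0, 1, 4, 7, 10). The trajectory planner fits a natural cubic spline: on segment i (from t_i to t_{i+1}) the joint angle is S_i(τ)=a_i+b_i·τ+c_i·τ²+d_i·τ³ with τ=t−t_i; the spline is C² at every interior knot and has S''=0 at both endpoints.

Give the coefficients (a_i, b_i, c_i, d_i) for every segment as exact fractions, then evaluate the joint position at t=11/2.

Δ: Δ0=2, Δ1=-8/3, Δ2=1/3, Δ3=5/3
row 1: diag=8, rhs=-28; c'=3/8, d'=-7/2
row 2: denom=12−3·3/8=87/8; d'=(18−3·-7/2)/(87/8)=76/29
row 3: denom=12−3·8/29=324/29; d'=(8−3·76/29)/(324/29)=1/81
back: M3=1/81
back: M2=76/29−8/29·1/81=212/81
back: M1=-7/2−3/8·212/81=-121/27
M: M0=0, M1=-121/27, M2=212/81, M3=1/81, M4=0
seg 0: a=1, c=M0/2=0, d=(M1−M0)/(6·1)=-121/162, b=Δ0−h0·(2M0+M1)/6=445/162
seg 1: a=3, c=M1/2=-121/54, d=(M2−M1)/(6·3)=575/1458, b=Δ1−h1·(2M1+M2)/6=41/81
seg 2: a=-5, c=M2/2=106/81, d=(M3−M2)/(6·3)=-211/1458, b=Δ2−h2·(2M2+M3)/6=-371/162
seg 3: a=-4, c=M3/2=1/162, d=(M4−M3)/(6·3)=-1/1458, b=Δ3−h3·(2M3+M4)/6=134/81
t_q=11/2 → seg 2, τ=3/2; S=-5+-371/162·τ+106/81·τ²+-211/1458·τ³=-287/48

  seg 0: a=1 b=445/162 c=0 d=-121/162
  seg 1: a=3 b=41/81 c=-121/54 d=575/1458
  seg 2: a=-5 b=-371/162 c=106/81 d=-211/1458
  seg 3: a=-4 b=134/81 c=1/162 d=-1/1458
S(11/2) = -287/48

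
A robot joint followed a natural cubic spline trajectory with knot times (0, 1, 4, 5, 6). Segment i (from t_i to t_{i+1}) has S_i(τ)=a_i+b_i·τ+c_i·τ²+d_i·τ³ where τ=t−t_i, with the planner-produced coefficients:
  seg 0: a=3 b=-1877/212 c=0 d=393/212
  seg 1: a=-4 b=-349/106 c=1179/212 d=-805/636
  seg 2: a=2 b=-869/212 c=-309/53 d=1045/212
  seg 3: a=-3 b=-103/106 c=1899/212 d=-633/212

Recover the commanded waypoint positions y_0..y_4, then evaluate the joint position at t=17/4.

y_0=3 y_1=-4 y_2=2 y_3=-3 y_4=2
S(17/4) = 9333/13568

y_0 = S_0(0) = a_0 = 3
y_1 = S_1(0) = a_1 = -4
y_2 = S_2(0) = a_2 = 2
y_3 = S_3(0) = a_3 = -3
y_4 = S_3(1) = 2
t_q=17/4 is in segment 2 (τ=1/4); S_2(τ)=9333/13568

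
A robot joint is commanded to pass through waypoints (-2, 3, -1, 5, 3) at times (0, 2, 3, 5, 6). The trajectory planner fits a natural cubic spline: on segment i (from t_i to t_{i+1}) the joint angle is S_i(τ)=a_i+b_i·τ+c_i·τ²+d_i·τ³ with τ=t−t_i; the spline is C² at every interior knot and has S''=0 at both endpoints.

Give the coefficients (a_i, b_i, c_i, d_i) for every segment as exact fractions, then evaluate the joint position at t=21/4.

Δ: Δ0=5/2, Δ1=-4, Δ2=3, Δ3=-2
row 1: diag=6, rhs=-39; c'=1/6, d'=-13/2
row 2: denom=6−1·1/6=35/6; d'=(42−1·-13/2)/(35/6)=291/35
row 3: denom=6−2·12/35=186/35; d'=(-30−2·291/35)/(186/35)=-272/31
back: M3=-272/31
back: M2=291/35−12/35·-272/31=351/31
back: M1=-13/2−1/6·351/31=-260/31
M: M0=0, M1=-260/31, M2=351/31, M3=-272/31, M4=0
seg 0: a=-2, c=M0/2=0, d=(M1−M0)/(6·2)=-65/93, b=Δ0−h0·(2M0+M1)/6=985/186
seg 1: a=3, c=M1/2=-130/31, d=(M2−M1)/(6·1)=611/186, b=Δ1−h1·(2M1+M2)/6=-575/186
seg 2: a=-1, c=M2/2=351/62, d=(M3−M2)/(6·2)=-623/372, b=Δ2−h2·(2M2+M3)/6=-151/93
seg 3: a=5, c=M3/2=-136/31, d=(M4−M3)/(6·1)=136/93, b=Δ3−h3·(2M3+M4)/6=86/93
t_q=21/4 → seg 3, τ=1/4; S=5+86/93·τ+-136/31·τ²+136/93·τ³=1235/248

  seg 0: a=-2 b=985/186 c=0 d=-65/93
  seg 1: a=3 b=-575/186 c=-130/31 d=611/186
  seg 2: a=-1 b=-151/93 c=351/62 d=-623/372
  seg 3: a=5 b=86/93 c=-136/31 d=136/93
S(21/4) = 1235/248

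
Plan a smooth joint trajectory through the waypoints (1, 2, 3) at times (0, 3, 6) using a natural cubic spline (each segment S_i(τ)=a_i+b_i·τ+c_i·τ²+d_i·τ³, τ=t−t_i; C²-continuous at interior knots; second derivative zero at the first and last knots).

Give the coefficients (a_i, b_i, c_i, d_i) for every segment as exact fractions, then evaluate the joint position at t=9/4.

Δ: Δ0=1/3, Δ1=1/3
row 1: diag=12, rhs=0; c'=1/4, d'=0
back: M1=0
M: M0=0, M1=0, M2=0
seg 0: a=1, c=M0/2=0, d=(M1−M0)/(6·3)=0, b=Δ0−h0·(2M0+M1)/6=1/3
seg 1: a=2, c=M1/2=0, d=(M2−M1)/(6·3)=0, b=Δ1−h1·(2M1+M2)/6=1/3
t_q=9/4 → seg 0, τ=9/4; S=1+1/3·τ+0·τ²+0·τ³=7/4

  seg 0: a=1 b=1/3 c=0 d=0
  seg 1: a=2 b=1/3 c=0 d=0
S(9/4) = 7/4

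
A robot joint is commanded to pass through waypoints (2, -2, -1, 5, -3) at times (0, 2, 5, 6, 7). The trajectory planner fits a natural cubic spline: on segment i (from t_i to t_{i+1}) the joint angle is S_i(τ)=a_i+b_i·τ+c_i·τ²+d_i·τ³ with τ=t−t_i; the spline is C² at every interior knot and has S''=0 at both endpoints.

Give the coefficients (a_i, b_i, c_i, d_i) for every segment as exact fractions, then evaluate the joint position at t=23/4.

  seg 0: a=2 b=-709/411 c=0 d=-113/1644
  seg 1: a=-2 b=-1048/411 c=-113/274 d=1129/2466
  seg 2: a=-1 b=6031/822 c=508/137 d=-4147/822
  seg 3: a=5 b=-157/411 c=-3131/274 d=3131/822
S(23/4) = 78213/17536

Δ: Δ0=-2, Δ1=1/3, Δ2=6, Δ3=-8
row 1: diag=10, rhs=14; c'=3/10, d'=7/5
row 2: denom=8−3·3/10=71/10; d'=(34−3·7/5)/(71/10)=298/71
row 3: denom=4−1·10/71=274/71; d'=(-84−1·298/71)/(274/71)=-3131/137
back: M3=-3131/137
back: M2=298/71−10/71·-3131/137=1016/137
back: M1=7/5−3/10·1016/137=-113/137
M: M0=0, M1=-113/137, M2=1016/137, M3=-3131/137, M4=0
seg 0: a=2, c=M0/2=0, d=(M1−M0)/(6·2)=-113/1644, b=Δ0−h0·(2M0+M1)/6=-709/411
seg 1: a=-2, c=M1/2=-113/274, d=(M2−M1)/(6·3)=1129/2466, b=Δ1−h1·(2M1+M2)/6=-1048/411
seg 2: a=-1, c=M2/2=508/137, d=(M3−M2)/(6·1)=-4147/822, b=Δ2−h2·(2M2+M3)/6=6031/822
seg 3: a=5, c=M3/2=-3131/274, d=(M4−M3)/(6·1)=3131/822, b=Δ3−h3·(2M3+M4)/6=-157/411
t_q=23/4 → seg 2, τ=3/4; S=-1+6031/822·τ+508/137·τ²+-4147/822·τ³=78213/17536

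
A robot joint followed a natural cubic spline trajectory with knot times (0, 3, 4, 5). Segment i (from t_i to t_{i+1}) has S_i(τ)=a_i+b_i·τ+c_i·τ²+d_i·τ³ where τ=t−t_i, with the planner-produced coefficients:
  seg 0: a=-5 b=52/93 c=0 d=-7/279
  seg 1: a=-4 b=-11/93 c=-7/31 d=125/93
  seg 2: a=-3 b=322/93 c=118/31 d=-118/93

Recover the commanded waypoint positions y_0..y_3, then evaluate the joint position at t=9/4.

y_0=-5 y_1=-4 y_2=-3 y_3=3
S(9/4) = -7991/1984

y_0 = S_0(0) = a_0 = -5
y_1 = S_1(0) = a_1 = -4
y_2 = S_2(0) = a_2 = -3
y_3 = S_2(1) = 3
t_q=9/4 is in segment 0 (τ=9/4); S_0(τ)=-7991/1984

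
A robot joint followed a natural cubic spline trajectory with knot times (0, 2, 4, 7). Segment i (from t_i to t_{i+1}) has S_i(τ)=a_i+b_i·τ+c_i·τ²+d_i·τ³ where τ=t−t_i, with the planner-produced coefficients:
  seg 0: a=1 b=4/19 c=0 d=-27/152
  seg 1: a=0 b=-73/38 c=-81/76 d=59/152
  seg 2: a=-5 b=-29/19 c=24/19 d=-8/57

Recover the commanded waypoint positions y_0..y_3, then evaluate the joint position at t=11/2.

y_0 = S_0(0) = a_0 = 1
y_1 = S_1(0) = a_1 = 0
y_2 = S_2(0) = a_2 = -5
y_3 = S_2(3) = -2
t_q=11/2 is in segment 2 (τ=3/2); S_2(τ)=-187/38

y_0=1 y_1=0 y_2=-5 y_3=-2
S(11/2) = -187/38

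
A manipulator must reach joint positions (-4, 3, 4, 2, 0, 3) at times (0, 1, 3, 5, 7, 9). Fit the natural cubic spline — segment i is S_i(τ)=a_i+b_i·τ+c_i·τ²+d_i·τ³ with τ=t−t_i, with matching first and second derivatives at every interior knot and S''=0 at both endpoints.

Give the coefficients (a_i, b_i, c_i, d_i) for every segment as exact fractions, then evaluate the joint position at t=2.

Δ: Δ0=7, Δ1=1/2, Δ2=-1, Δ3=-1, Δ4=3/2
row 1: diag=6, rhs=-39; c'=1/3, d'=-13/2
row 2: denom=8−2·1/3=22/3; d'=(-9−2·-13/2)/(22/3)=6/11
row 3: denom=8−2·3/11=82/11; d'=(0−2·6/11)/(82/11)=-6/41
row 4: denom=8−2·11/41=306/41; d'=(15−2·-6/41)/(306/41)=209/102
back: M4=209/102
back: M3=-6/41−11/41·209/102=-71/102
back: M2=6/11−3/11·-71/102=25/34
back: M1=-13/2−1/3·25/34=-344/51
M: M0=0, M1=-344/51, M2=25/34, M3=-71/102, M4=209/102, M5=0
seg 0: a=-4, c=M0/2=0, d=(M1−M0)/(6·1)=-172/153, b=Δ0−h0·(2M0+M1)/6=1243/153
seg 1: a=3, c=M1/2=-172/51, d=(M2−M1)/(6·2)=763/1224, b=Δ1−h1·(2M1+M2)/6=727/153
seg 2: a=4, c=M2/2=25/68, d=(M3−M2)/(6·2)=-73/612, b=Δ2−h2·(2M2+M3)/6=-385/306
seg 3: a=2, c=M3/2=-71/204, d=(M4−M3)/(6·2)=35/153, b=Δ3−h3·(2M3+M4)/6=-373/306
seg 4: a=0, c=M4/2=209/204, d=(M5−M4)/(6·2)=-209/1224, b=Δ4−h4·(2M4+M5)/6=41/306
t_q=2 → seg 1, τ=1; S=3+727/153·τ+-172/51·τ²+763/1224·τ³=2041/408

  seg 0: a=-4 b=1243/153 c=0 d=-172/153
  seg 1: a=3 b=727/153 c=-172/51 d=763/1224
  seg 2: a=4 b=-385/306 c=25/68 d=-73/612
  seg 3: a=2 b=-373/306 c=-71/204 d=35/153
  seg 4: a=0 b=41/306 c=209/204 d=-209/1224
S(2) = 2041/408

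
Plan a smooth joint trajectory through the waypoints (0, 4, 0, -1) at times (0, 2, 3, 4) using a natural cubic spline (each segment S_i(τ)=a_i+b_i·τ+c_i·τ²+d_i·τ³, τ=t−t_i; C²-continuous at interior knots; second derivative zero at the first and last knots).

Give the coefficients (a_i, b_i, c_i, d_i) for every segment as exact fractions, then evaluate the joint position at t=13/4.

  seg 0: a=0 b=100/23 c=0 d=-27/46
  seg 1: a=4 b=-62/23 c=-81/23 d=51/23
  seg 2: a=0 b=-71/23 c=72/23 d=-24/23
S(13/4) = -109/184

Δ: Δ0=2, Δ1=-4, Δ2=-1
row 1: diag=6, rhs=-36; c'=1/6, d'=-6
row 2: denom=4−1·1/6=23/6; d'=(18−1·-6)/(23/6)=144/23
back: M2=144/23
back: M1=-6−1/6·144/23=-162/23
M: M0=0, M1=-162/23, M2=144/23, M3=0
seg 0: a=0, c=M0/2=0, d=(M1−M0)/(6·2)=-27/46, b=Δ0−h0·(2M0+M1)/6=100/23
seg 1: a=4, c=M1/2=-81/23, d=(M2−M1)/(6·1)=51/23, b=Δ1−h1·(2M1+M2)/6=-62/23
seg 2: a=0, c=M2/2=72/23, d=(M3−M2)/(6·1)=-24/23, b=Δ2−h2·(2M2+M3)/6=-71/23
t_q=13/4 → seg 2, τ=1/4; S=0+-71/23·τ+72/23·τ²+-24/23·τ³=-109/184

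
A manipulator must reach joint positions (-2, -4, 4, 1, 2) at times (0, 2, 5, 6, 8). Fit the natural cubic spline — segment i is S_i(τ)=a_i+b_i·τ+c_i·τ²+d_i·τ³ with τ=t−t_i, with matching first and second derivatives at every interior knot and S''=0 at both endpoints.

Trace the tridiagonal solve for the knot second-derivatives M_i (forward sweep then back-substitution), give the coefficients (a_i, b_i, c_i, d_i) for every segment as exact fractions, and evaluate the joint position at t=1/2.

  seg 0: a=-2 b=-2957/1248 c=0 d=1709/4992
  seg 1: a=-4 b=1085/624 c=1709/832 d=-335/576
  seg 2: a=4 b=-4093/2496 c=-1323/416 d=4543/2496
  seg 3: a=1 b=-1585/624 c=1897/832 d=-1897/4992
S(1/2) = -41825/13312

Δ: Δ0=-1, Δ1=8/3, Δ2=-3, Δ3=1/2
row 1: diag=10, rhs=22; c'=3/10, d'=11/5
row 2: denom=8−3·3/10=71/10; d'=(-34−3·11/5)/(71/10)=-406/71
row 3: denom=6−1·10/71=416/71; d'=(21−1·-406/71)/(416/71)=1897/416
back: M3=1897/416
back: M2=-406/71−10/71·1897/416=-1323/208
back: M1=11/5−3/10·-1323/208=1709/416
M: M0=0, M1=1709/416, M2=-1323/208, M3=1897/416, M4=0
seg 0: a=-2, c=M0/2=0, d=(M1−M0)/(6·2)=1709/4992, b=Δ0−h0·(2M0+M1)/6=-2957/1248
seg 1: a=-4, c=M1/2=1709/832, d=(M2−M1)/(6·3)=-335/576, b=Δ1−h1·(2M1+M2)/6=1085/624
seg 2: a=4, c=M2/2=-1323/416, d=(M3−M2)/(6·1)=4543/2496, b=Δ2−h2·(2M2+M3)/6=-4093/2496
seg 3: a=1, c=M3/2=1897/832, d=(M4−M3)/(6·2)=-1897/4992, b=Δ3−h3·(2M3+M4)/6=-1585/624
t_q=1/2 → seg 0, τ=1/2; S=-2+-2957/1248·τ+0·τ²+1709/4992·τ³=-41825/13312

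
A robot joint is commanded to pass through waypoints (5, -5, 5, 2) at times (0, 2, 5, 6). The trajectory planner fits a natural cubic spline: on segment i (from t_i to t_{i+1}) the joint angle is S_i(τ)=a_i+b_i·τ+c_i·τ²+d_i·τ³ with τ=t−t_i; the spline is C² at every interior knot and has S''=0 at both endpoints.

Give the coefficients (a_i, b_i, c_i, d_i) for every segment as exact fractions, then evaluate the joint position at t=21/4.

Δ: Δ0=-5, Δ1=10/3, Δ2=-3
row 1: diag=10, rhs=50; c'=3/10, d'=5
row 2: denom=8−3·3/10=71/10; d'=(-38−3·5)/(71/10)=-530/71
back: M2=-530/71
back: M1=5−3/10·-530/71=514/71
M: M0=0, M1=514/71, M2=-530/71, M3=0
seg 0: a=5, c=M0/2=0, d=(M1−M0)/(6·2)=257/426, b=Δ0−h0·(2M0+M1)/6=-1579/213
seg 1: a=-5, c=M1/2=257/71, d=(M2−M1)/(6·3)=-58/71, b=Δ1−h1·(2M1+M2)/6=-37/213
seg 2: a=5, c=M2/2=-265/71, d=(M3−M2)/(6·1)=265/213, b=Δ2−h2·(2M2+M3)/6=-109/213
t_q=21/4 → seg 2, τ=1/4; S=5+-109/213·τ+-265/71·τ²+265/213·τ³=21167/4544

  seg 0: a=5 b=-1579/213 c=0 d=257/426
  seg 1: a=-5 b=-37/213 c=257/71 d=-58/71
  seg 2: a=5 b=-109/213 c=-265/71 d=265/213
S(21/4) = 21167/4544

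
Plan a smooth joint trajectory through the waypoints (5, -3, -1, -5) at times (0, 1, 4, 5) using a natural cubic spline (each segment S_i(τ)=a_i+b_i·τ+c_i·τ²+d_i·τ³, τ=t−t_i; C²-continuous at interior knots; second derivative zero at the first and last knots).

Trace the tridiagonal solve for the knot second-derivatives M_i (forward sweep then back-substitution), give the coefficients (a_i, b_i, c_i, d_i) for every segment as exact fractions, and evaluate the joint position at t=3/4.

  seg 0: a=5 b=-314/33 c=0 d=50/33
  seg 1: a=-3 b=-164/33 c=50/11 d=-8/9
  seg 2: a=-1 b=-56/33 c=-38/11 d=38/33
S(3/4) = -527/352

Δ: Δ0=-8, Δ1=2/3, Δ2=-4
row 1: diag=8, rhs=52; c'=3/8, d'=13/2
row 2: denom=8−3·3/8=55/8; d'=(-28−3·13/2)/(55/8)=-76/11
back: M2=-76/11
back: M1=13/2−3/8·-76/11=100/11
M: M0=0, M1=100/11, M2=-76/11, M3=0
seg 0: a=5, c=M0/2=0, d=(M1−M0)/(6·1)=50/33, b=Δ0−h0·(2M0+M1)/6=-314/33
seg 1: a=-3, c=M1/2=50/11, d=(M2−M1)/(6·3)=-8/9, b=Δ1−h1·(2M1+M2)/6=-164/33
seg 2: a=-1, c=M2/2=-38/11, d=(M3−M2)/(6·1)=38/33, b=Δ2−h2·(2M2+M3)/6=-56/33
t_q=3/4 → seg 0, τ=3/4; S=5+-314/33·τ+0·τ²+50/33·τ³=-527/352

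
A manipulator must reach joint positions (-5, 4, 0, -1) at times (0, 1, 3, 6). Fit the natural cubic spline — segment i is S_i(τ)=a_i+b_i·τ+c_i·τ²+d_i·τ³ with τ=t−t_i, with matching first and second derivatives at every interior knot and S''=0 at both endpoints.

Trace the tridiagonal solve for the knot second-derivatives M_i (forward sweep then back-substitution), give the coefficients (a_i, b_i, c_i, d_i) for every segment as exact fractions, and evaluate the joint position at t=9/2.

  seg 0: a=-5 b=463/42 c=0 d=-85/42
  seg 1: a=4 b=104/21 c=-85/14 d=109/84
  seg 2: a=0 b=-79/21 c=12/7 d=-4/21
S(9/2) = -17/7

Δ: Δ0=9, Δ1=-2, Δ2=-1/3
row 1: diag=6, rhs=-66; c'=1/3, d'=-11
row 2: denom=10−2·1/3=28/3; d'=(10−2·-11)/(28/3)=24/7
back: M2=24/7
back: M1=-11−1/3·24/7=-85/7
M: M0=0, M1=-85/7, M2=24/7, M3=0
seg 0: a=-5, c=M0/2=0, d=(M1−M0)/(6·1)=-85/42, b=Δ0−h0·(2M0+M1)/6=463/42
seg 1: a=4, c=M1/2=-85/14, d=(M2−M1)/(6·2)=109/84, b=Δ1−h1·(2M1+M2)/6=104/21
seg 2: a=0, c=M2/2=12/7, d=(M3−M2)/(6·3)=-4/21, b=Δ2−h2·(2M2+M3)/6=-79/21
t_q=9/2 → seg 2, τ=3/2; S=0+-79/21·τ+12/7·τ²+-4/21·τ³=-17/7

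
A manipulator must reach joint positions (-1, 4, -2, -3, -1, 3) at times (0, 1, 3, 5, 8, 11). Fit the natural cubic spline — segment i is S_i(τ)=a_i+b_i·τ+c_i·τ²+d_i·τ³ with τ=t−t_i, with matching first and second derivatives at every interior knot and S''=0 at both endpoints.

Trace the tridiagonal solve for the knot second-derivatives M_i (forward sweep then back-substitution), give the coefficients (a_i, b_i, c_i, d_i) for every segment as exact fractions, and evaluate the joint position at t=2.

  seg 0: a=-1 b=10069/1532 c=0 d=-2409/1532
  seg 1: a=4 b=1421/766 c=-7227/1532 d=877/766
  seg 2: a=-2 b=-2509/766 c=3297/1532 d=-1171/3064
  seg 3: a=-3 b=286/383 c=-54/383 d=394/10341
  seg 4: a=-1 b=356/383 c=232/1149 d=-232/10341
S(2) = 3497/1532

Δ: Δ0=5, Δ1=-3, Δ2=-1/2, Δ3=2/3, Δ4=4/3
row 1: diag=6, rhs=-48; c'=1/3, d'=-8
row 2: denom=8−2·1/3=22/3; d'=(15−2·-8)/(22/3)=93/22
row 3: denom=10−2·3/11=104/11; d'=(7−2·93/22)/(104/11)=-2/13
row 4: denom=12−3·33/104=1149/104; d'=(4−3·-2/13)/(1149/104)=464/1149
back: M4=464/1149
back: M3=-2/13−33/104·464/1149=-108/383
back: M2=93/22−3/11·-108/383=3297/766
back: M1=-8−1/3·3297/766=-7227/766
M: M0=0, M1=-7227/766, M2=3297/766, M3=-108/383, M4=464/1149, M5=0
seg 0: a=-1, c=M0/2=0, d=(M1−M0)/(6·1)=-2409/1532, b=Δ0−h0·(2M0+M1)/6=10069/1532
seg 1: a=4, c=M1/2=-7227/1532, d=(M2−M1)/(6·2)=877/766, b=Δ1−h1·(2M1+M2)/6=1421/766
seg 2: a=-2, c=M2/2=3297/1532, d=(M3−M2)/(6·2)=-1171/3064, b=Δ2−h2·(2M2+M3)/6=-2509/766
seg 3: a=-3, c=M3/2=-54/383, d=(M4−M3)/(6·3)=394/10341, b=Δ3−h3·(2M3+M4)/6=286/383
seg 4: a=-1, c=M4/2=232/1149, d=(M5−M4)/(6·3)=-232/10341, b=Δ4−h4·(2M4+M5)/6=356/383
t_q=2 → seg 1, τ=1; S=4+1421/766·τ+-7227/1532·τ²+877/766·τ³=3497/1532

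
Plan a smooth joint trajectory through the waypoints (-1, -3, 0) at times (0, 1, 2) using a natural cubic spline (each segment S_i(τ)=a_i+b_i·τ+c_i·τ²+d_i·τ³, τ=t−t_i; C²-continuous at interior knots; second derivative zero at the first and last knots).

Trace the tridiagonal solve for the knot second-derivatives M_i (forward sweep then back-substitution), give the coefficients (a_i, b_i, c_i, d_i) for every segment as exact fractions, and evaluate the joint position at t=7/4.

  seg 0: a=-1 b=-13/4 c=0 d=5/4
  seg 1: a=-3 b=1/2 c=15/4 d=-5/4
S(7/4) = -267/256

Δ: Δ0=-2, Δ1=3
row 1: diag=4, rhs=30; c'=1/4, d'=15/2
back: M1=15/2
M: M0=0, M1=15/2, M2=0
seg 0: a=-1, c=M0/2=0, d=(M1−M0)/(6·1)=5/4, b=Δ0−h0·(2M0+M1)/6=-13/4
seg 1: a=-3, c=M1/2=15/4, d=(M2−M1)/(6·1)=-5/4, b=Δ1−h1·(2M1+M2)/6=1/2
t_q=7/4 → seg 1, τ=3/4; S=-3+1/2·τ+15/4·τ²+-5/4·τ³=-267/256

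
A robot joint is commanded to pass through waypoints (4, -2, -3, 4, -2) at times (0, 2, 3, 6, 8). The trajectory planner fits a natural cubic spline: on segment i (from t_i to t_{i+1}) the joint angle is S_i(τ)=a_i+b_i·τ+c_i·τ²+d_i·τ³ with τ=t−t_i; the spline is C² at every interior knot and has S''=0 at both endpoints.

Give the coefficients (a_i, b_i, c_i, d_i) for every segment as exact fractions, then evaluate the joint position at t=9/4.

  seg 0: a=4 b=-1075/312 c=0 d=139/1248
  seg 1: a=-2 b=-329/156 c=139/208 d=275/624
  seg 2: a=-3 b=343/624 c=207/104 d=-67/144
  seg 3: a=4 b=-11/156 c=-457/208 d=457/1248
S(9/4) = -32995/13312

Δ: Δ0=-3, Δ1=-1, Δ2=7/3, Δ3=-3
row 1: diag=6, rhs=12; c'=1/6, d'=2
row 2: denom=8−1·1/6=47/6; d'=(20−1·2)/(47/6)=108/47
row 3: denom=10−3·18/47=416/47; d'=(-32−3·108/47)/(416/47)=-457/104
back: M3=-457/104
back: M2=108/47−18/47·-457/104=207/52
back: M1=2−1/6·207/52=139/104
M: M0=0, M1=139/104, M2=207/52, M3=-457/104, M4=0
seg 0: a=4, c=M0/2=0, d=(M1−M0)/(6·2)=139/1248, b=Δ0−h0·(2M0+M1)/6=-1075/312
seg 1: a=-2, c=M1/2=139/208, d=(M2−M1)/(6·1)=275/624, b=Δ1−h1·(2M1+M2)/6=-329/156
seg 2: a=-3, c=M2/2=207/104, d=(M3−M2)/(6·3)=-67/144, b=Δ2−h2·(2M2+M3)/6=343/624
seg 3: a=4, c=M3/2=-457/208, d=(M4−M3)/(6·2)=457/1248, b=Δ3−h3·(2M3+M4)/6=-11/156
t_q=9/4 → seg 1, τ=1/4; S=-2+-329/156·τ+139/208·τ²+275/624·τ³=-32995/13312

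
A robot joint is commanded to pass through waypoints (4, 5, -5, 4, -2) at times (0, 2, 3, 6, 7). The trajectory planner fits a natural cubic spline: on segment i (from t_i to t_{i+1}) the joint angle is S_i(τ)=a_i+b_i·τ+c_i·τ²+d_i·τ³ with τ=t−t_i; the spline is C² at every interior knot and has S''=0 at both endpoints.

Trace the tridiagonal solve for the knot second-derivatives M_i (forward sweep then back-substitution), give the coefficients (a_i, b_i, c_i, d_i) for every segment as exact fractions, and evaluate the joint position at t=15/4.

  seg 0: a=4 b=789/161 c=0 d=-1417/1288
  seg 1: a=5 b=-2673/322 c=-4251/644 d=451/92
  seg 2: a=-5 b=-4377/644 c=1305/161 d=-1039/644
  seg 3: a=4 b=-555/322 c=-4131/644 d=1377/644
S(15/4) = -256309/41216

Δ: Δ0=1/2, Δ1=-10, Δ2=3, Δ3=-6
row 1: diag=6, rhs=-63; c'=1/6, d'=-21/2
row 2: denom=8−1·1/6=47/6; d'=(78−1·-21/2)/(47/6)=531/47
row 3: denom=8−3·18/47=322/47; d'=(-54−3·531/47)/(322/47)=-4131/322
back: M3=-4131/322
back: M2=531/47−18/47·-4131/322=2610/161
back: M1=-21/2−1/6·2610/161=-4251/322
M: M0=0, M1=-4251/322, M2=2610/161, M3=-4131/322, M4=0
seg 0: a=4, c=M0/2=0, d=(M1−M0)/(6·2)=-1417/1288, b=Δ0−h0·(2M0+M1)/6=789/161
seg 1: a=5, c=M1/2=-4251/644, d=(M2−M1)/(6·1)=451/92, b=Δ1−h1·(2M1+M2)/6=-2673/322
seg 2: a=-5, c=M2/2=1305/161, d=(M3−M2)/(6·3)=-1039/644, b=Δ2−h2·(2M2+M3)/6=-4377/644
seg 3: a=4, c=M3/2=-4131/644, d=(M4−M3)/(6·1)=1377/644, b=Δ3−h3·(2M3+M4)/6=-555/322
t_q=15/4 → seg 2, τ=3/4; S=-5+-4377/644·τ+1305/161·τ²+-1039/644·τ³=-256309/41216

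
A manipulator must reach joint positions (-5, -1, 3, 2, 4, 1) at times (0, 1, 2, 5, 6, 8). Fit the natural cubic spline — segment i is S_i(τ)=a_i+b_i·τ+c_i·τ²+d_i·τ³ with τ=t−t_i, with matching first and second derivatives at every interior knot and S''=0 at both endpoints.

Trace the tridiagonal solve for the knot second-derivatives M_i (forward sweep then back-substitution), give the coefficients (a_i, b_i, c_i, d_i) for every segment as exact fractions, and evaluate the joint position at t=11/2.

  seg 0: a=-5 b=28247/7446 c=0 d=1537/7446
  seg 1: a=-1 b=16429/3723 c=1537/2482 d=-7685/7446
  seg 2: a=3 b=19025/7446 c=-3074/1241 d=11275/22338
  seg 3: a=2 b=4918/3723 c=5127/2482 d=-10325/7446
  seg 4: a=4 b=9623/7446 c=-2599/1241 d=2599/7446
S(11/2) = 59639/19856

Δ: Δ0=4, Δ1=4, Δ2=-1/3, Δ3=2, Δ4=-3/2
row 1: diag=4, rhs=0; c'=1/4, d'=0
row 2: denom=8−1·1/4=31/4; d'=(-26−1·0)/(31/4)=-104/31
row 3: denom=8−3·12/31=212/31; d'=(14−3·-104/31)/(212/31)=373/106
row 4: denom=6−1·31/212=1241/212; d'=(-21−1·373/106)/(1241/212)=-5198/1241
back: M4=-5198/1241
back: M3=373/106−31/212·-5198/1241=5127/1241
back: M2=-104/31−12/31·5127/1241=-6148/1241
back: M1=0−1/4·-6148/1241=1537/1241
M: M0=0, M1=1537/1241, M2=-6148/1241, M3=5127/1241, M4=-5198/1241, M5=0
seg 0: a=-5, c=M0/2=0, d=(M1−M0)/(6·1)=1537/7446, b=Δ0−h0·(2M0+M1)/6=28247/7446
seg 1: a=-1, c=M1/2=1537/2482, d=(M2−M1)/(6·1)=-7685/7446, b=Δ1−h1·(2M1+M2)/6=16429/3723
seg 2: a=3, c=M2/2=-3074/1241, d=(M3−M2)/(6·3)=11275/22338, b=Δ2−h2·(2M2+M3)/6=19025/7446
seg 3: a=2, c=M3/2=5127/2482, d=(M4−M3)/(6·1)=-10325/7446, b=Δ3−h3·(2M3+M4)/6=4918/3723
seg 4: a=4, c=M4/2=-2599/1241, d=(M5−M4)/(6·2)=2599/7446, b=Δ4−h4·(2M4+M5)/6=9623/7446
t_q=11/2 → seg 3, τ=1/2; S=2+4918/3723·τ+5127/2482·τ²+-10325/7446·τ³=59639/19856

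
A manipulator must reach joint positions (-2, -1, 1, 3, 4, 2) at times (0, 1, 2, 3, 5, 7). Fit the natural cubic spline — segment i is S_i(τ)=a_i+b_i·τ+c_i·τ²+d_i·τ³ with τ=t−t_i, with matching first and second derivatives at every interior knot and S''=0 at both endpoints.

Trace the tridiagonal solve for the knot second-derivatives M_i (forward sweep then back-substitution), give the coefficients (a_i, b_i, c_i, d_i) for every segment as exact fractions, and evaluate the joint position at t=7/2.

  seg 0: a=-2 b=469/628 c=0 d=159/628
  seg 1: a=-1 b=473/314 c=477/628 d=-167/628
  seg 2: a=1 b=1399/628 c=-6/157 d=-119/628
  seg 3: a=3 b=497/314 c=-381/628 d=41/1256
  seg 4: a=4 b=-71/157 c=-129/314 d=43/628
S(7/2) = 36613/10048

Δ: Δ0=1, Δ1=2, Δ2=2, Δ3=1/2, Δ4=-1
row 1: diag=4, rhs=6; c'=1/4, d'=3/2
row 2: denom=4−1·1/4=15/4; d'=(0−1·3/2)/(15/4)=-2/5
row 3: denom=6−1·4/15=86/15; d'=(-9−1·-2/5)/(86/15)=-3/2
row 4: denom=8−2·15/43=314/43; d'=(-9−2·-3/2)/(314/43)=-129/157
back: M4=-129/157
back: M3=-3/2−15/43·-129/157=-381/314
back: M2=-2/5−4/15·-381/314=-12/157
back: M1=3/2−1/4·-12/157=477/314
M: M0=0, M1=477/314, M2=-12/157, M3=-381/314, M4=-129/157, M5=0
seg 0: a=-2, c=M0/2=0, d=(M1−M0)/(6·1)=159/628, b=Δ0−h0·(2M0+M1)/6=469/628
seg 1: a=-1, c=M1/2=477/628, d=(M2−M1)/(6·1)=-167/628, b=Δ1−h1·(2M1+M2)/6=473/314
seg 2: a=1, c=M2/2=-6/157, d=(M3−M2)/(6·1)=-119/628, b=Δ2−h2·(2M2+M3)/6=1399/628
seg 3: a=3, c=M3/2=-381/628, d=(M4−M3)/(6·2)=41/1256, b=Δ3−h3·(2M3+M4)/6=497/314
seg 4: a=4, c=M4/2=-129/314, d=(M5−M4)/(6·2)=43/628, b=Δ4−h4·(2M4+M5)/6=-71/157
t_q=7/2 → seg 3, τ=1/2; S=3+497/314·τ+-381/628·τ²+41/1256·τ³=36613/10048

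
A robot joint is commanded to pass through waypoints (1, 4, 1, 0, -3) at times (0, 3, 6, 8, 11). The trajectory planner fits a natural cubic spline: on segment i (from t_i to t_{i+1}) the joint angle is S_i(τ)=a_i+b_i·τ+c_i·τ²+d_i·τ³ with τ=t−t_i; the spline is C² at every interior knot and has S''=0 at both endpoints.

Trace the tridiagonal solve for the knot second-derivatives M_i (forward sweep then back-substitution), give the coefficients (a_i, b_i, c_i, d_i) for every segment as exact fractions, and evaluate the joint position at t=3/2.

Δ: Δ0=1, Δ1=-1, Δ2=-1/2, Δ3=-1
row 1: diag=12, rhs=-12; c'=1/4, d'=-1
row 2: denom=10−3·1/4=37/4; d'=(3−3·-1)/(37/4)=24/37
row 3: denom=10−2·8/37=354/37; d'=(-3−2·24/37)/(354/37)=-53/118
back: M3=-53/118
back: M2=24/37−8/37·-53/118=44/59
back: M1=-1−1/4·44/59=-70/59
M: M0=0, M1=-70/59, M2=44/59, M3=-53/118, M4=0
seg 0: a=1, c=M0/2=0, d=(M1−M0)/(6·3)=-35/531, b=Δ0−h0·(2M0+M1)/6=94/59
seg 1: a=4, c=M1/2=-35/59, d=(M2−M1)/(6·3)=19/177, b=Δ1−h1·(2M1+M2)/6=-11/59
seg 2: a=1, c=M2/2=22/59, d=(M3−M2)/(6·2)=-47/472, b=Δ2−h2·(2M2+M3)/6=-50/59
seg 3: a=0, c=M3/2=-53/236, d=(M4−M3)/(6·3)=53/2124, b=Δ3−h3·(2M3+M4)/6=-65/118
t_q=3/2 → seg 0, τ=3/2; S=1+94/59·τ+0·τ²+-35/531·τ³=1495/472

  seg 0: a=1 b=94/59 c=0 d=-35/531
  seg 1: a=4 b=-11/59 c=-35/59 d=19/177
  seg 2: a=1 b=-50/59 c=22/59 d=-47/472
  seg 3: a=0 b=-65/118 c=-53/236 d=53/2124
S(3/2) = 1495/472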